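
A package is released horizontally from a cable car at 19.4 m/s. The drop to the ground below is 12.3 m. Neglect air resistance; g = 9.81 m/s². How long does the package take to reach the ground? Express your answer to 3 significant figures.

1.58 s

The horizontal speed doesn't affect the fall. With v_y0 = 0, h = ½ g t².
t = √(2 × 12.3 / 9.81) = √2.508 = 1.58 s.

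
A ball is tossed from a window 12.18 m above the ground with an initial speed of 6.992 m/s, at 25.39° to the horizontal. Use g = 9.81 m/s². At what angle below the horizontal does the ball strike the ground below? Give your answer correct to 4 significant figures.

68.14°

v_x = 6.992 cos 25.39° = 6.3166 m/s.
At impact |v_y| = √(v_y0² + 2 g h) = √(2.9980² + 2×9.81×12.18) = 15.747 m/s.
Angle below horizontal = arctan(|v_y| / v_x) = arctan(15.747 / 6.3166) = 68.14°.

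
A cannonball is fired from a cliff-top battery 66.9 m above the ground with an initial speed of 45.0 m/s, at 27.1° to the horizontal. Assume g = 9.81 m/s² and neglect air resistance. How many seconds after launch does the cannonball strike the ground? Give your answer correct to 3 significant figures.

6.33 s

Vertical component: v_y = 45.0 sin 27.1° = 20.50 m/s.
Taking up as positive with launch at y = 66.9 m, landing at y = 0: 0 = 66.9 + 20.50 t − ½(9.81) t².
Solving 4.905 t² − 20.50 t − 66.9 = 0 gives t = [20.50 + √(20.50² + 4·4.905·66.9)] / 9.810 = 6.33 s.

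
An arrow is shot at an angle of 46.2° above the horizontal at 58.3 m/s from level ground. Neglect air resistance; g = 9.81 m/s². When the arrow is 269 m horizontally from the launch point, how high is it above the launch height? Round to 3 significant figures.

v_x = 58.3 cos 46.2° = 40.35 m/s, v_y0 = 58.3 sin 46.2° = 42.08 m/s.
Time to reach x = 269 m: t = x / v_x = 269 / 40.35 = 6.667 s.
y = v_y0 t − ½ g t² = 42.08×6.667 − 4.905×6.667² = 62.5 m.

62.5 m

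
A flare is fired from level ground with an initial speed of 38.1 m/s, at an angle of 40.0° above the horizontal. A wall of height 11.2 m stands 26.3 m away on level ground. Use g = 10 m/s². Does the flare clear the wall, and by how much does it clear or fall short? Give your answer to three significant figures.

v_x = 38.1 cos 40.0° = 29.19 m/s; v_y0 = 38.1 sin 40.0° = 24.49 m/s.
Time to reach the wall: t = 26.3 / 29.19 = 0.9010 s.
Height at that point: y = 24.49×0.9010 − 5.000×0.9010² = 18.01 m.
That is 18.01 − 11.2 = 6.81 m above the top of the wall, so the flare clears it.

Yes — it clears the wall by 6.81 m.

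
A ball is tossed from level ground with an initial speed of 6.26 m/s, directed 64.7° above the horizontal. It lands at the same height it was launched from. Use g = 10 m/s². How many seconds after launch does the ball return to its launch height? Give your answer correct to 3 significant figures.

1.13 s

Vertical component: v_y = 6.26 sin 64.7° = 5.660 m/s.
For a projectile landing at launch height, time of flight is t = 2 v_y / g = 2 × 5.660 / 10 = 1.13 s.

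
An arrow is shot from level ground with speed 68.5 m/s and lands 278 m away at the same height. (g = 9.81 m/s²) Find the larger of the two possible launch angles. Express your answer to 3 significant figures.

Level-ground range: R = v₀² sin(2θ)/g ⇒ sin 2θ = R g / v₀² = 278×9.81/68.5² = 0.5812.
2θ = arcsin(0.5812) = 35.53° or 180° − 35.53° = 144.47°.
So θ = 17.8° or θ = 72.2°.

72.2°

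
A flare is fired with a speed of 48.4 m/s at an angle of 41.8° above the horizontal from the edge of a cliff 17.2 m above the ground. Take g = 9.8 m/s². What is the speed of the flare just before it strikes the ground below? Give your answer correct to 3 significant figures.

51.8 m/s

v_x = 48.4 cos 41.8° = 36.08 m/s is unchanged throughout.
For the vertical component, v_y² = v_y0² + 2 g h = (32.26)² + 2×9.8×17.2 = 1378, so |v_y| = 37.12 m/s.
Impact speed = √(v_x² + v_y²) = √(1302 + 1378) = 51.8 m/s.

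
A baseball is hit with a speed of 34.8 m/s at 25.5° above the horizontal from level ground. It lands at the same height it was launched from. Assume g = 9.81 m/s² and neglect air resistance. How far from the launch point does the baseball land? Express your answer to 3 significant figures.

95.9 m

Components: v_x = 34.8 cos 25.5° = 31.41 m/s, v_y = 34.8 sin 25.5° = 14.98 m/s.
Time of flight (same landing height): t = 2 v_y / g = 2 × 14.98 / 9.81 = 3.054 s.
Range: R = v_x · t = 31.41 × 3.054 = 95.9 m.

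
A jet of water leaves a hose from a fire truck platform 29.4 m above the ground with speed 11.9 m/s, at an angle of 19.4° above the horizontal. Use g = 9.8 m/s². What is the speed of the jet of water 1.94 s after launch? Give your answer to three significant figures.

v_x = 11.9 cos 19.4° = 11.22 m/s (constant).
v_y(t) = 11.9 sin 19.4° − g t = 3.953 − 9.8 × 1.94 = -15.06 m/s.
Speed = √(v_x² + v_y²) = √(125.9 + 226.8) = 18.8 m/s.

18.8 m/s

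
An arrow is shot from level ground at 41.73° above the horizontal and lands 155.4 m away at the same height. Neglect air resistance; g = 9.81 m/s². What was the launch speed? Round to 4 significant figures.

On level ground, R = v₀² sin(2θ) / g, so v₀ = √(R g / sin 2θ).
sin(2 × 41.73°) = 0.9935.
v₀ = √(155.4 × 9.81 / 0.9935) = √1534.4 = 39.17 m/s.

39.17 m/s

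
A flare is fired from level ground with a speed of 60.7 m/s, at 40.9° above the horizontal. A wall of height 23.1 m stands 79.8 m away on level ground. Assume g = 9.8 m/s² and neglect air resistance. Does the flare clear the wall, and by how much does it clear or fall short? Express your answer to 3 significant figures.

v_x = 60.7 cos 40.9° = 45.88 m/s; v_y0 = 60.7 sin 40.9° = 39.74 m/s.
Time to reach the wall: t = 79.8 / 45.88 = 1.739 s.
Height at that point: y = 39.74×1.739 − 4.900×1.739² = 54.29 m.
That is 54.29 − 23.1 = 31.2 m above the top of the wall, so the flare clears it.

Yes — it clears the wall by 31.2 m.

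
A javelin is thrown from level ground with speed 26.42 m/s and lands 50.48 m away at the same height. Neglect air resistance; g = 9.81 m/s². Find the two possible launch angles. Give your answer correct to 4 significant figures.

22.60° and 67.40°

Level-ground range: R = v₀² sin(2θ)/g ⇒ sin 2θ = R g / v₀² = 50.48×9.81/26.42² = 0.7095.
2θ = arcsin(0.7095) = 45.194° or 180° − 45.194° = 134.806°.
So θ = 22.60° or θ = 67.40°.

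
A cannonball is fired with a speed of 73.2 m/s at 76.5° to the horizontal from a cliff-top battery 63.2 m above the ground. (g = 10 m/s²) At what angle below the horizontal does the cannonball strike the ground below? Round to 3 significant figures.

77.9°

v_x = 73.2 cos 76.5° = 17.09 m/s.
At impact |v_y| = √(v_y0² + 2 g h) = √(71.18² + 2×10×63.2) = 79.57 m/s.
Angle below horizontal = arctan(|v_y| / v_x) = arctan(79.57 / 17.09) = 77.9°.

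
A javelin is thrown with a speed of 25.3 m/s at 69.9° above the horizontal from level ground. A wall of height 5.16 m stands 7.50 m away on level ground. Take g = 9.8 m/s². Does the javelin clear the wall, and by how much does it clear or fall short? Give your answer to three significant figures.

Yes — it clears the wall by 11.7 m.

v_x = 25.3 cos 69.9° = 8.695 m/s; v_y0 = 25.3 sin 69.9° = 23.76 m/s.
Time to reach the wall: t = 7.50 / 8.695 = 0.8626 s.
Height at that point: y = 23.76×0.8626 − 4.900×0.8626² = 16.85 m.
That is 16.85 − 5.16 = 11.7 m above the top of the wall, so the javelin clears it.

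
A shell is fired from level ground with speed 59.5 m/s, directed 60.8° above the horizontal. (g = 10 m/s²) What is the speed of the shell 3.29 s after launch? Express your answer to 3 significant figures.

v_x = 59.5 cos 60.8° = 29.03 m/s (constant).
v_y(t) = 59.5 sin 60.8° − g t = 51.94 − 10 × 3.29 = 19.04 m/s.
Speed = √(v_x² + v_y²) = √(842.7 + 362.5) = 34.7 m/s.

34.7 m/s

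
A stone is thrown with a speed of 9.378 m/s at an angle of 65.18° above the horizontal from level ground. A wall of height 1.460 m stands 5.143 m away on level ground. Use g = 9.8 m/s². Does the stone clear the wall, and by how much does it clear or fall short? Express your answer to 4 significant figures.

v_x = 9.378 cos 65.18° = 3.9366 m/s; v_y0 = 9.378 sin 65.18° = 8.5118 m/s.
Time to reach the wall: t = 5.143 / 3.9366 = 1.3065 s.
Height at that point: y = 8.5118×1.3065 − 4.900×1.3065² = 2.7566 m.
That is 2.7566 − 1.460 = 1.297 m above the top of the wall, so the stone clears it.

Yes — it clears the wall by 1.297 m.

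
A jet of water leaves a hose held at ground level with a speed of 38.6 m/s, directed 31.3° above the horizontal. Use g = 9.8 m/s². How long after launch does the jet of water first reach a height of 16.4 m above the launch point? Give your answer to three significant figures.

v_y0 = 38.6 sin 31.3° = 20.05 m/s.
Set y = v_y0 t − ½ g t² = 16.4: 4.900 t² − 20.05 t + 16.4 = 0.
t = [20.05 ± √(402.0 − 321.4)] / 9.8 = (20.05 ± 8.978) / 9.8, giving t = 1.13 s or t = 2.96 s.
The jet of water is on the way up at the first time, so t = 1.13 s.

1.13 s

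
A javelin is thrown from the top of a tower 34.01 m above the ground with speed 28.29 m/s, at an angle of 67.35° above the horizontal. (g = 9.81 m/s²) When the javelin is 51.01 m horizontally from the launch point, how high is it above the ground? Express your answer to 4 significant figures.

v_x = 28.29 cos 67.35° = 10.895 m/s, v_y0 = 28.29 sin 67.35° = 26.108 m/s.
Time to reach x = 51.01 m: t = x / v_x = 51.01 / 10.895 = 4.6820 s.
y = 34.01 + v_y0 t − ½ g t² = 34.01 + 26.108×4.6820 − 4.905×4.6820² = 48.72 m.

48.72 m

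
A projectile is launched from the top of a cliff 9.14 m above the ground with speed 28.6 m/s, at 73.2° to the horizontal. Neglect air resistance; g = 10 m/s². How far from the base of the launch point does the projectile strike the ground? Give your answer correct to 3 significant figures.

Components: v_x = 28.6 cos 73.2° = 8.266 m/s, v_y = 28.6 sin 73.2° = 27.38 m/s.
Vertical: 0 = 9.14 + 27.38 t − ½(10) t² ⇒ 5.000 t² − 27.38 t − 9.14 = 0.
t = [27.38 + √(749.7 + 182.8)] / 10.00 = 5.792 s.
Horizontal: R = v_x · t = 8.266 × 5.792 = 47.9 m.

47.9 m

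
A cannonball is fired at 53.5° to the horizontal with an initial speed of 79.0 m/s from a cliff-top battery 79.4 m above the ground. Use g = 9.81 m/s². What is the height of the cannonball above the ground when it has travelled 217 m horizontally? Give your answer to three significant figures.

v_x = 79.0 cos 53.5° = 46.99 m/s, v_y0 = 79.0 sin 53.5° = 63.50 m/s.
Time to reach x = 217 m: t = x / v_x = 217 / 46.99 = 4.618 s.
y = 79.4 + v_y0 t − ½ g t² = 79.4 + 63.50×4.618 − 4.905×4.618² = 268 m.

268 m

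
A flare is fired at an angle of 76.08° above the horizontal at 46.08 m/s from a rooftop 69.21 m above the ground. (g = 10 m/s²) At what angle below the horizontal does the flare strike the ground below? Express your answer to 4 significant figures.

79.21°

v_x = 46.08 cos 76.08° = 11.085 m/s.
At impact |v_y| = √(v_y0² + 2 g h) = √(44.727² + 2×10×69.21) = 58.178 m/s.
Angle below horizontal = arctan(|v_y| / v_x) = arctan(58.178 / 11.085) = 79.21°.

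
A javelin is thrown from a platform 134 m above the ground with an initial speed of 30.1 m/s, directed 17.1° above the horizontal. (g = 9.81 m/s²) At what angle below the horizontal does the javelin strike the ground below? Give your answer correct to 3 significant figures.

v_x = 30.1 cos 17.1° = 28.77 m/s.
At impact |v_y| = √(v_y0² + 2 g h) = √(8.851² + 2×9.81×134) = 52.03 m/s.
Angle below horizontal = arctan(|v_y| / v_x) = arctan(52.03 / 28.77) = 61.1°.

61.1°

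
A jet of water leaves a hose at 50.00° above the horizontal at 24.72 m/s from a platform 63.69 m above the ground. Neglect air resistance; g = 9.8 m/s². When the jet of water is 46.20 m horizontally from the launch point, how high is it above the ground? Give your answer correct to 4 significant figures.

77.33 m

v_x = 24.72 cos 50.00° = 15.890 m/s, v_y0 = 24.72 sin 50.00° = 18.937 m/s.
Time to reach x = 46.20 m: t = x / v_x = 46.20 / 15.890 = 2.9075 s.
y = 63.69 + v_y0 t − ½ g t² = 63.69 + 18.937×2.9075 − 4.900×2.9075² = 77.33 m.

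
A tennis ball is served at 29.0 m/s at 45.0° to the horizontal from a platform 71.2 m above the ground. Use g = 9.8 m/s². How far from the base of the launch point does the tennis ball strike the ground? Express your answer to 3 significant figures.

132 m

Components: v_x = 29.0 cos 45.0° = 20.51 m/s, v_y = 29.0 sin 45.0° = 20.51 m/s.
Vertical: 0 = 71.2 + 20.51 t − ½(9.8) t² ⇒ 4.900 t² − 20.51 t − 71.2 = 0.
t = [20.51 + √(420.7 + 1396)] / 9.800 = 6.442 s.
Horizontal: R = v_x · t = 20.51 × 6.442 = 132 m.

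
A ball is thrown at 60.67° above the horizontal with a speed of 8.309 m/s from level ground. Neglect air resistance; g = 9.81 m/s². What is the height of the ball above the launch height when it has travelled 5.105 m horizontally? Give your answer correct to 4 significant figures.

1.369 m

v_x = 8.309 cos 60.67° = 4.0701 m/s, v_y0 = 8.309 sin 60.67° = 7.2439 m/s.
Time to reach x = 5.105 m: t = x / v_x = 5.105 / 4.0701 = 1.2543 s.
y = v_y0 t − ½ g t² = 7.2439×1.2543 − 4.905×1.2543² = 1.369 m.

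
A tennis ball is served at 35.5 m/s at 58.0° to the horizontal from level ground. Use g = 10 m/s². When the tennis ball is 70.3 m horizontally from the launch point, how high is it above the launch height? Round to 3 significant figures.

42.7 m

v_x = 35.5 cos 58.0° = 18.81 m/s, v_y0 = 35.5 sin 58.0° = 30.11 m/s.
Time to reach x = 70.3 m: t = x / v_x = 70.3 / 18.81 = 3.737 s.
y = v_y0 t − ½ g t² = 30.11×3.737 − 5.000×3.737² = 42.7 m.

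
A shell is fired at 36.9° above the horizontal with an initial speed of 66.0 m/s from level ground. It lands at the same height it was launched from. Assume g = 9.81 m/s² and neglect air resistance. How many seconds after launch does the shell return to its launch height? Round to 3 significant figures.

Vertical component: v_y = 66.0 sin 36.9° = 39.63 m/s.
For a projectile landing at launch height, time of flight is t = 2 v_y / g = 2 × 39.63 / 9.81 = 8.08 s.

8.08 s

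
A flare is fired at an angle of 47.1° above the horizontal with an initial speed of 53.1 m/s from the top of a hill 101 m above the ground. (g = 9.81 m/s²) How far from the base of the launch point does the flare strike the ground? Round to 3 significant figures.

361 m

Components: v_x = 53.1 cos 47.1° = 36.15 m/s, v_y = 53.1 sin 47.1° = 38.90 m/s.
Vertical: 0 = 101 + 38.90 t − ½(9.81) t² ⇒ 4.905 t² − 38.90 t − 101 = 0.
t = [38.90 + √(1513 + 1982)] / 9.810 = 9.992 s.
Horizontal: R = v_x · t = 36.15 × 9.992 = 361 m.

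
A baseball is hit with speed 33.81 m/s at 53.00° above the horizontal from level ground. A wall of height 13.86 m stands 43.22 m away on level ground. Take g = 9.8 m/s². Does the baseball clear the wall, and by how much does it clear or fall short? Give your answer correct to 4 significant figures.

v_x = 33.81 cos 53.00° = 20.347 m/s; v_y0 = 33.81 sin 53.00° = 27.002 m/s.
Time to reach the wall: t = 43.22 / 20.347 = 2.1241 s.
Height at that point: y = 27.002×2.1241 − 4.900×2.1241² = 35.247 m.
That is 35.247 − 13.86 = 21.39 m above the top of the wall, so the baseball clears it.

Yes — it clears the wall by 21.39 m.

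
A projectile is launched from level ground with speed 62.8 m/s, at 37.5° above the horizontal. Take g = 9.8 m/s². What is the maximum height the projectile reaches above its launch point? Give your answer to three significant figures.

Vertical component of launch velocity: v_y = 62.8 sin 37.5° = 38.23 m/s.
At the highest point the vertical velocity is zero, so v_y² = 2 g h_max.
h_max = (38.23)² / (2 × 9.8) = 1462 / 19.60 = 74.6 m.

74.6 m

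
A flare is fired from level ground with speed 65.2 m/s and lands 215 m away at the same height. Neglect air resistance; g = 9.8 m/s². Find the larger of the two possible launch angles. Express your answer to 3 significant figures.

Level-ground range: R = v₀² sin(2θ)/g ⇒ sin 2θ = R g / v₀² = 215×9.8/65.2² = 0.4956.
2θ = arcsin(0.4956) = 29.71° or 180° − 29.71° = 150.29°.
So θ = 14.9° or θ = 75.1°.

75.1°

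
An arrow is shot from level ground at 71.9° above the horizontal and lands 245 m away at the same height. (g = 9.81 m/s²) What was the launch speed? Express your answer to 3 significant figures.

63.8 m/s

On level ground, R = v₀² sin(2θ) / g, so v₀ = √(R g / sin 2θ).
sin(2 × 71.9°) = 0.5906.
v₀ = √(245 × 9.81 / 0.5906) = √4070 = 63.8 m/s.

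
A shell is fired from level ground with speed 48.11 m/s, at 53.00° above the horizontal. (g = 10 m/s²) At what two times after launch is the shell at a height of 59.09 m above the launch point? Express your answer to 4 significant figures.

v_y0 = 48.11 sin 53.00° = 38.422 m/s.
Set y = v_y0 t − ½ g t² = 59.09: 5.000 t² − 38.422 t + 59.09 = 0.
t = [38.422 ± √(1476.3 − 1181.8)] / 10 = (38.422 ± 17.161) / 10, giving t = 2.126 s or t = 5.558 s.
So the shell is at 59.09 m at t = 2.126 s (rising) and t = 5.558 s (falling).

2.126 s and 5.558 s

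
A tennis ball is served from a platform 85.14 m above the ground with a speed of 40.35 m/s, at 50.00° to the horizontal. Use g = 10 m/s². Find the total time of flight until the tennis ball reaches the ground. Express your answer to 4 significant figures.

8.247 s

Vertical component: v_y = 40.35 sin 50.00° = 30.910 m/s.
Taking up as positive with launch at y = 85.14 m, landing at y = 0: 0 = 85.14 + 30.910 t − ½(10) t².
Solving 5.000 t² − 30.910 t − 85.14 = 0 gives t = [30.910 + √(30.910² + 4·5.000·85.14)] / 10.00 = 8.247 s.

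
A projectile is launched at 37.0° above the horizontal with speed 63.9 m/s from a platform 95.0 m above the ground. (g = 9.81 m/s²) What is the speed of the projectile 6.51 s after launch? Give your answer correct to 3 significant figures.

57.0 m/s

v_x = 63.9 cos 37.0° = 51.03 m/s (constant).
v_y(t) = 63.9 sin 37.0° − g t = 38.46 − 9.81 × 6.51 = -25.40 m/s.
Speed = √(v_x² + v_y²) = √(2604 + 645.2) = 57.0 m/s.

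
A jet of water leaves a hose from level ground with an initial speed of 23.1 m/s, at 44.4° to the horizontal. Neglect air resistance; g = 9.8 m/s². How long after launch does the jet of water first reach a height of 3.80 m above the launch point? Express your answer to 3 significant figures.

0.255 s

v_y0 = 23.1 sin 44.4° = 16.16 m/s.
Set y = v_y0 t − ½ g t² = 3.80: 4.900 t² − 16.16 t + 3.80 = 0.
t = [16.16 ± √(261.1 − 74.48)] / 9.8 = (16.16 ± 13.66) / 9.8, giving t = 0.255 s or t = 3.04 s.
The jet of water is on the way up at the first time, so t = 0.255 s.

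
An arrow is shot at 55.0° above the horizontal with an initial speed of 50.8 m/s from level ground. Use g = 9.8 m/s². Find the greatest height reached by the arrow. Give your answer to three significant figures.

88.3 m

Vertical component of launch velocity: v_y = 50.8 sin 55.0° = 41.61 m/s.
At the highest point the vertical velocity is zero, so v_y² = 2 g h_max.
h_max = (41.61)² / (2 × 9.8) = 1731 / 19.60 = 88.3 m.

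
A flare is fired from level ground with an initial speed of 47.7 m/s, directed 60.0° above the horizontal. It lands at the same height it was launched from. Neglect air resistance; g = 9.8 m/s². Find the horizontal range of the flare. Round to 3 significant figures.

201 m

For level ground, R = v₀² sin(2θ) / g.
sin(2 × 60.0°) = sin 120.0° = 0.8660.
R = (47.7)² × 0.8660 / 9.8 = 201 m.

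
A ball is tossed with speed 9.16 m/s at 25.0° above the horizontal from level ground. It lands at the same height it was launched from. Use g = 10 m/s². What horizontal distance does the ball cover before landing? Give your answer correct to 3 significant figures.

For level ground, R = v₀² sin(2θ) / g.
sin(2 × 25.0°) = sin 50.00° = 0.7660.
R = (9.16)² × 0.7660 / 10 = 6.43 m.

6.43 m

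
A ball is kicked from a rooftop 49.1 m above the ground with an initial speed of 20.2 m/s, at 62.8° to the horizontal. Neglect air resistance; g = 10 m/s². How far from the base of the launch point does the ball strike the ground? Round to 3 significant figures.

49.9 m

Components: v_x = 20.2 cos 62.8° = 9.233 m/s, v_y = 20.2 sin 62.8° = 17.97 m/s.
Vertical: 0 = 49.1 + 17.97 t − ½(10) t² ⇒ 5.000 t² − 17.97 t − 49.1 = 0.
t = [17.97 + √(322.9 + 982.0)] / 10.00 = 5.409 s.
Horizontal: R = v_x · t = 9.233 × 5.409 = 49.9 m.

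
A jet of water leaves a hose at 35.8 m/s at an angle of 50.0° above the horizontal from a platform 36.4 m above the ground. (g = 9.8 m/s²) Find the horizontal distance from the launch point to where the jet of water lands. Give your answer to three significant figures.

154 m

Components: v_x = 35.8 cos 50.0° = 23.01 m/s, v_y = 35.8 sin 50.0° = 27.42 m/s.
Vertical: 0 = 36.4 + 27.42 t − ½(9.8) t² ⇒ 4.900 t² − 27.42 t − 36.4 = 0.
t = [27.42 + √(751.9 + 713.4)] / 9.800 = 6.704 s.
Horizontal: R = v_x · t = 23.01 × 6.704 = 154 m.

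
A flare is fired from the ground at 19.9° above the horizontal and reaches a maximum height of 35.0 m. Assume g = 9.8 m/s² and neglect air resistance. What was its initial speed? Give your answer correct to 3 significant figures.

At maximum height v_y = 0, so (v₀ sin θ)² = 2 g H.
v₀ sin 19.9° = √(2 × 9.8 × 35.0) = 26.19 m/s.
v₀ = 26.19 / sin 19.9° = 26.19 / 0.3404 = 76.9 m/s.

76.9 m/s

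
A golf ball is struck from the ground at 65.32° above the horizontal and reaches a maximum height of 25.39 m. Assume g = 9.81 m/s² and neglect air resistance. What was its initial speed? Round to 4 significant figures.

At maximum height v_y = 0, so (v₀ sin θ)² = 2 g H.
v₀ sin 65.32° = √(2 × 9.81 × 25.39) = 22.319 m/s.
v₀ = 22.319 / sin 65.32° = 22.319 / 0.9087 = 24.56 m/s.

24.56 m/s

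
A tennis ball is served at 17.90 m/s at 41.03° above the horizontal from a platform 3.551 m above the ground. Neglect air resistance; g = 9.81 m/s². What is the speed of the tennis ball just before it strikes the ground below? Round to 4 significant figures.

19.75 m/s

v_x = 17.90 cos 41.03° = 13.503 m/s is unchanged throughout.
For the vertical component, v_y² = v_y0² + 2 g h = (11.751)² + 2×9.81×3.551 = 207.76, so |v_y| = 14.414 m/s.
Impact speed = √(v_x² + v_y²) = √(182.33 + 207.76) = 19.75 m/s.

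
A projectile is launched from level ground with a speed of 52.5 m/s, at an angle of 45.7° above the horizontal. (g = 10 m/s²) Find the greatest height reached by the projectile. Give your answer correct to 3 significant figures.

70.6 m

Vertical component of launch velocity: v_y = 52.5 sin 45.7° = 37.57 m/s.
At the highest point the vertical velocity is zero, so v_y² = 2 g h_max.
h_max = (37.57)² / (2 × 10) = 1412 / 20.00 = 70.6 m.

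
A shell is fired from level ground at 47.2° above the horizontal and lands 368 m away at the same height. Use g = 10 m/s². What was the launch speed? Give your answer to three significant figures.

On level ground, R = v₀² sin(2θ) / g, so v₀ = √(R g / sin 2θ).
sin(2 × 47.2°) = 0.9971.
v₀ = √(368 × 10 / 0.9971) = √3691 = 60.8 m/s.

60.8 m/s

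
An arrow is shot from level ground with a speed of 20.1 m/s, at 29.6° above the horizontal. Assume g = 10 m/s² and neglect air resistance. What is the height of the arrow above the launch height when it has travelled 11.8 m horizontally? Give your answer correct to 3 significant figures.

4.42 m

v_x = 20.1 cos 29.6° = 17.48 m/s, v_y0 = 20.1 sin 29.6° = 9.928 m/s.
Time to reach x = 11.8 m: t = x / v_x = 11.8 / 17.48 = 0.6751 s.
y = v_y0 t − ½ g t² = 9.928×0.6751 − 5.000×0.6751² = 4.42 m.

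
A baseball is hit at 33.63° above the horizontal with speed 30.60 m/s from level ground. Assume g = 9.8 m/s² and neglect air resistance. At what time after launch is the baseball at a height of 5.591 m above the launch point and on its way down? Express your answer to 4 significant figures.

v_y0 = 30.60 sin 33.63° = 16.947 m/s.
Set y = v_y0 t − ½ g t² = 5.591: 4.900 t² − 16.947 t + 5.591 = 0.
t = [16.947 ± √(287.20 − 109.58)] / 9.8 = (16.947 ± 13.327) / 9.8, giving t = 0.3694 s or t = 3.089 s.
On the way down corresponds to the larger root: t = 3.089 s.

3.089 s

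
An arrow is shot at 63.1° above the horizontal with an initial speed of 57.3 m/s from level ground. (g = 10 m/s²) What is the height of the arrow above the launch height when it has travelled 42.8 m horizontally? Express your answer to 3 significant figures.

v_x = 57.3 cos 63.1° = 25.92 m/s, v_y0 = 57.3 sin 63.1° = 51.10 m/s.
Time to reach x = 42.8 m: t = x / v_x = 42.8 / 25.92 = 1.651 s.
y = v_y0 t − ½ g t² = 51.10×1.651 − 5.000×1.651² = 70.7 m.

70.7 m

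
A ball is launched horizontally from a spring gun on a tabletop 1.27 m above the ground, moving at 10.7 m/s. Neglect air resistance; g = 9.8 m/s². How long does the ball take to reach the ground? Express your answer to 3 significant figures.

The horizontal speed doesn't affect the fall. With v_y0 = 0, h = ½ g t².
t = √(2 × 1.27 / 9.8) = √0.2592 = 0.509 s.

0.509 s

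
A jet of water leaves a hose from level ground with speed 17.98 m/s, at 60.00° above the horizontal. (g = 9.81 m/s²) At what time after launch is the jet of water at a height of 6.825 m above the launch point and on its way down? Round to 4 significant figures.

v_y0 = 17.98 sin 60.00° = 15.571 m/s.
Set y = v_y0 t − ½ g t² = 6.825: 4.905 t² − 15.571 t + 6.825 = 0.
t = [15.571 ± √(242.46 − 133.91)] / 9.81 = (15.571 ± 10.419) / 9.81, giving t = 0.5252 s or t = 2.649 s.
On the way down corresponds to the larger root: t = 2.649 s.

2.649 s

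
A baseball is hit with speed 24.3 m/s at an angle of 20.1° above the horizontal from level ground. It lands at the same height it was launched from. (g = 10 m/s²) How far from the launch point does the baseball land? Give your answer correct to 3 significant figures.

38.1 m

Components: v_x = 24.3 cos 20.1° = 22.82 m/s, v_y = 24.3 sin 20.1° = 8.351 m/s.
Time of flight (same landing height): t = 2 v_y / g = 2 × 8.351 / 10 = 1.670 s.
Range: R = v_x · t = 22.82 × 1.670 = 38.1 m.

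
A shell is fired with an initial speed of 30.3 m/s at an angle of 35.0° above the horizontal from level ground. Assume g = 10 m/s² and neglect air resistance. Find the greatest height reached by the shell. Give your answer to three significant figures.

15.1 m

Vertical component of launch velocity: v_y = 30.3 sin 35.0° = 17.38 m/s.
At the highest point the vertical velocity is zero, so v_y² = 2 g h_max.
h_max = (17.38)² / (2 × 10) = 302.1 / 20.00 = 15.1 m.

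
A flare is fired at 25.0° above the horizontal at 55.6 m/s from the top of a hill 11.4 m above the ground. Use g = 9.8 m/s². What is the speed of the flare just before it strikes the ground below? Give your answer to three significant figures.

v_x = 55.6 cos 25.0° = 50.39 m/s is unchanged throughout.
For the vertical component, v_y² = v_y0² + 2 g h = (23.50)² + 2×9.8×11.4 = 775.7, so |v_y| = 27.85 m/s.
Impact speed = √(v_x² + v_y²) = √(2539 + 775.7) = 57.6 m/s.

57.6 m/s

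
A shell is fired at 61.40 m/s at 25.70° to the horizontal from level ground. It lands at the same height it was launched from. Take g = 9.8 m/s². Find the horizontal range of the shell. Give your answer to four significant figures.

300.6 m

Components: v_x = 61.40 cos 25.70° = 55.326 m/s, v_y = 61.40 sin 25.70° = 26.627 m/s.
Time of flight (same landing height): t = 2 v_y / g = 2 × 26.627 / 9.8 = 5.4341 s.
Range: R = v_x · t = 55.326 × 5.4341 = 300.6 m.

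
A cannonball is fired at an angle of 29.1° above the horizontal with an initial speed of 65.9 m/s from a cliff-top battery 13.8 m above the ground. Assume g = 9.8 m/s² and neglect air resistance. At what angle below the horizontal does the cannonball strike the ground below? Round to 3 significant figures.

32.0°

v_x = 65.9 cos 29.1° = 57.58 m/s.
At impact |v_y| = √(v_y0² + 2 g h) = √(32.05² + 2×9.8×13.8) = 36.02 m/s.
Angle below horizontal = arctan(|v_y| / v_x) = arctan(36.02 / 57.58) = 32.0°.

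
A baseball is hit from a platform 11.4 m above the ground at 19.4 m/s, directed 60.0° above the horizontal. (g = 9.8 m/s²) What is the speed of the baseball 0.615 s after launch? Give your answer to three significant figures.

14.5 m/s

v_x = 19.4 cos 60.0° = 9.700 m/s (constant).
v_y(t) = 19.4 sin 60.0° − g t = 16.80 − 9.8 × 0.615 = 10.77 m/s.
Speed = √(v_x² + v_y²) = √(94.09 + 116.0) = 14.5 m/s.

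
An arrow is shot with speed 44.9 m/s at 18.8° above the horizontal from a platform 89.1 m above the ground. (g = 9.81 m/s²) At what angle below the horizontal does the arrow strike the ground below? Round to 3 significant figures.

46.1°

v_x = 44.9 cos 18.8° = 42.50 m/s.
At impact |v_y| = √(v_y0² + 2 g h) = √(14.47² + 2×9.81×89.1) = 44.24 m/s.
Angle below horizontal = arctan(|v_y| / v_x) = arctan(44.24 / 42.50) = 46.1°.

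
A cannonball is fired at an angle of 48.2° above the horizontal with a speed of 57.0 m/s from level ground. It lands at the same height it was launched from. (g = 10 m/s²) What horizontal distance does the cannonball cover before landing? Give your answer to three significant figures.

323 m

For level ground, R = v₀² sin(2θ) / g.
sin(2 × 48.2°) = sin 96.40° = 0.9938.
R = (57.0)² × 0.9938 / 10 = 323 m.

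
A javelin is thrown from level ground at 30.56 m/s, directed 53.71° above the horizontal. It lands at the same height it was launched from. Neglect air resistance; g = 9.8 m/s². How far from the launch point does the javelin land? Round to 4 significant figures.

90.93 m

Components: v_x = 30.56 cos 53.71° = 18.088 m/s, v_y = 30.56 sin 53.71° = 24.632 m/s.
Time of flight (same landing height): t = 2 v_y / g = 2 × 24.632 / 9.8 = 5.0269 s.
Range: R = v_x · t = 18.088 × 5.0269 = 90.93 m.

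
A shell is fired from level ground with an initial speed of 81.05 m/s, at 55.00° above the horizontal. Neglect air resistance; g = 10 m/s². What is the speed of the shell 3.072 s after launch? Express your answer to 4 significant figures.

58.60 m/s

v_x = 81.05 cos 55.00° = 46.488 m/s (constant).
v_y(t) = 81.05 sin 55.00° − g t = 66.392 − 10 × 3.072 = 35.672 m/s.
Speed = √(v_x² + v_y²) = √(2161.1 + 1272.5) = 58.60 m/s.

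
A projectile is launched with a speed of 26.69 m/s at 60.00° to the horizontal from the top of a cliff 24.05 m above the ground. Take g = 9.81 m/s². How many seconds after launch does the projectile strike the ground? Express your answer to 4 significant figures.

Vertical component: v_y = 26.69 sin 60.00° = 23.114 m/s.
Taking up as positive with launch at y = 24.05 m, landing at y = 0: 0 = 24.05 + 23.114 t − ½(9.81) t².
Solving 4.905 t² − 23.114 t − 24.05 = 0 gives t = [23.114 + √(23.114² + 4·4.905·24.05)] / 9.810 = 5.590 s.

5.590 s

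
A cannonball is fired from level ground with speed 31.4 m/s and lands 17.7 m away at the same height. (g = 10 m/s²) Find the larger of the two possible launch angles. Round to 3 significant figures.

Level-ground range: R = v₀² sin(2θ)/g ⇒ sin 2θ = R g / v₀² = 17.7×10/31.4² = 0.1795.
2θ = arcsin(0.1795) = 10.34° or 180° − 10.34° = 169.66°.
So θ = 5.17° or θ = 84.8°.

84.8°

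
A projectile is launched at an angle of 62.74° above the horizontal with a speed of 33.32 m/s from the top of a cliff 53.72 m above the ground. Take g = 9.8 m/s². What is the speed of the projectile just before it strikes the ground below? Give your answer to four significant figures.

46.51 m/s

v_x = 33.32 cos 62.74° = 15.262 m/s is unchanged throughout.
For the vertical component, v_y² = v_y0² + 2 g h = (29.619)² + 2×9.8×53.72 = 1930.2, so |v_y| = 43.934 m/s.
Impact speed = √(v_x² + v_y²) = √(232.93 + 1930.2) = 46.51 m/s.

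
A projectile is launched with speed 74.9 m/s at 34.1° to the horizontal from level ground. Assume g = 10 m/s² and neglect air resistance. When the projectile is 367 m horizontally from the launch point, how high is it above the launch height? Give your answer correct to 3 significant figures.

v_x = 74.9 cos 34.1° = 62.02 m/s, v_y0 = 74.9 sin 34.1° = 41.99 m/s.
Time to reach x = 367 m: t = x / v_x = 367 / 62.02 = 5.917 s.
y = v_y0 t − ½ g t² = 41.99×5.917 − 5.000×5.917² = 73.4 m.

73.4 m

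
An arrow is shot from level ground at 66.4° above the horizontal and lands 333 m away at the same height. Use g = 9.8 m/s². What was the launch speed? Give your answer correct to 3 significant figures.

66.7 m/s

On level ground, R = v₀² sin(2θ) / g, so v₀ = √(R g / sin 2θ).
sin(2 × 66.4°) = 0.7337.
v₀ = √(333 × 9.8 / 0.7337) = √4448 = 66.7 m/s.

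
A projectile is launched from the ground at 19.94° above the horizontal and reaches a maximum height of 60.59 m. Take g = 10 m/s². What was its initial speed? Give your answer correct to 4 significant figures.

At maximum height v_y = 0, so (v₀ sin θ)² = 2 g H.
v₀ sin 19.94° = √(2 × 10 × 60.59) = 34.811 m/s.
v₀ = 34.811 / sin 19.94° = 34.811 / 0.3410 = 102.1 m/s.

102.1 m/s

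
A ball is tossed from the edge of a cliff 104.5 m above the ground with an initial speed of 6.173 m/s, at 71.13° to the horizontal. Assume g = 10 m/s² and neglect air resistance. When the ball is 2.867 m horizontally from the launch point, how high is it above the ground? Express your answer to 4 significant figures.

v_x = 6.173 cos 71.13° = 1.9965 m/s, v_y0 = 6.173 sin 71.13° = 5.8412 m/s.
Time to reach x = 2.867 m: t = x / v_x = 2.867 / 1.9965 = 1.4360 s.
y = 104.5 + v_y0 t − ½ g t² = 104.5 + 5.8412×1.4360 − 5.000×1.4360² = 102.6 m.

102.6 m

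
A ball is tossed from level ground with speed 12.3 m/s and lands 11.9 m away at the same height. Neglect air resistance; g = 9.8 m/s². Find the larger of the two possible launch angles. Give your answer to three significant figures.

64.8°

Level-ground range: R = v₀² sin(2θ)/g ⇒ sin 2θ = R g / v₀² = 11.9×9.8/12.3² = 0.7708.
2θ = arcsin(0.7708) = 50.43° or 180° − 50.43° = 129.57°.
So θ = 25.2° or θ = 64.8°.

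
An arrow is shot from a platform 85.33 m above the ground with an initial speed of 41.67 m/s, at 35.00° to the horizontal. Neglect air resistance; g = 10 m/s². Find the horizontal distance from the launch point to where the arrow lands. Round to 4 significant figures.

244.5 m

Components: v_x = 41.67 cos 35.00° = 34.134 m/s, v_y = 41.67 sin 35.00° = 23.901 m/s.
Vertical: 0 = 85.33 + 23.901 t − ½(10) t² ⇒ 5.000 t² − 23.901 t − 85.33 = 0.
t = [23.901 + √(571.26 + 1706.6)] / 10.00 = 7.1628 s.
Horizontal: R = v_x · t = 34.134 × 7.1628 = 244.5 m.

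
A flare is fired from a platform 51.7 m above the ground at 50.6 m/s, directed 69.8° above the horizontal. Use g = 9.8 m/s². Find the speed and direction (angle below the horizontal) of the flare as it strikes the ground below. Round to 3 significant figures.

59.8 m/s at 73.0° below the horizontal

v_x = 50.6 cos 69.8° = 17.47 m/s (constant).
|v_y| at impact = √((47.49)² + 2×9.8×51.7) = 57.17 m/s.
Speed = √(17.47² + 57.17²) = 59.8 m/s; angle = arctan(57.17/17.47) = 73.0° below horizontal.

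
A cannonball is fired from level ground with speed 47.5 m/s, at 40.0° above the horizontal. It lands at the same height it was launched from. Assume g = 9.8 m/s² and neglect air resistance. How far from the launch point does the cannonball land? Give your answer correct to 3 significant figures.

For level ground, R = v₀² sin(2θ) / g.
sin(2 × 40.0°) = sin 80.00° = 0.9848.
R = (47.5)² × 0.9848 / 9.8 = 227 m.

227 m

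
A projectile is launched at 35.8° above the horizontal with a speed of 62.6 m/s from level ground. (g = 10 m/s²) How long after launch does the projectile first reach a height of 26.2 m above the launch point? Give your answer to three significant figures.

0.804 s

v_y0 = 62.6 sin 35.8° = 36.62 m/s.
Set y = v_y0 t − ½ g t² = 26.2: 5.000 t² − 36.62 t + 26.2 = 0.
t = [36.62 ± √(1341 − 524.0)] / 10 = (36.62 ± 28.58) / 10, giving t = 0.804 s or t = 6.52 s.
The projectile is on the way up at the first time, so t = 0.804 s.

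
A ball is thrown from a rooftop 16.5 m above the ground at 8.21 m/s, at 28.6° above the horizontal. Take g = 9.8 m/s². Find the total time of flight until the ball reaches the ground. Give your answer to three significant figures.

Vertical component: v_y = 8.21 sin 28.6° = 3.930 m/s.
Taking up as positive with launch at y = 16.5 m, landing at y = 0: 0 = 16.5 + 3.930 t − ½(9.8) t².
Solving 4.900 t² − 3.930 t − 16.5 = 0 gives t = [3.930 + √(3.930² + 4·4.900·16.5)] / 9.800 = 2.28 s.

2.28 s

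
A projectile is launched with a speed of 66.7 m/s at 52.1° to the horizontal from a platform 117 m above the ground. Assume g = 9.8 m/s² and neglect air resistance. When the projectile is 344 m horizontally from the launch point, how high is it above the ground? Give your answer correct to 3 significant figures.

213 m

v_x = 66.7 cos 52.1° = 40.97 m/s, v_y0 = 66.7 sin 52.1° = 52.63 m/s.
Time to reach x = 344 m: t = x / v_x = 344 / 40.97 = 8.396 s.
y = 117 + v_y0 t − ½ g t² = 117 + 52.63×8.396 − 4.900×8.396² = 213 m.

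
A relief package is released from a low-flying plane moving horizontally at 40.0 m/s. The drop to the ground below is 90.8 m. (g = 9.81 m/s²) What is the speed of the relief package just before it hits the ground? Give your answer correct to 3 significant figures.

Fall time: t = √(2 × 90.8 / 9.81) = 4.303 s.
At impact: v_x = 40.0 m/s (unchanged), v_y = g t = 9.81 × 4.303 = 42.21 m/s.
Speed = √(v_x² + v_y²) = √(1600 + 1782) = 58.2 m/s.

58.2 m/s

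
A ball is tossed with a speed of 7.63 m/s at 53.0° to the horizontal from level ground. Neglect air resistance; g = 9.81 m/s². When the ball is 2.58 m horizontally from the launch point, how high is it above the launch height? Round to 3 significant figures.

v_x = 7.63 cos 53.0° = 4.592 m/s, v_y0 = 7.63 sin 53.0° = 6.094 m/s.
Time to reach x = 2.58 m: t = x / v_x = 2.58 / 4.592 = 0.5618 s.
y = v_y0 t − ½ g t² = 6.094×0.5618 − 4.905×0.5618² = 1.88 m.

1.88 m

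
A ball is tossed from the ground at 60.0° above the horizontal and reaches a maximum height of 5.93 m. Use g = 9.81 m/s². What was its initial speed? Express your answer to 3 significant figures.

12.5 m/s

At maximum height v_y = 0, so (v₀ sin θ)² = 2 g H.
v₀ sin 60.0° = √(2 × 9.81 × 5.93) = 10.79 m/s.
v₀ = 10.79 / sin 60.0° = 10.79 / 0.8660 = 12.5 m/s.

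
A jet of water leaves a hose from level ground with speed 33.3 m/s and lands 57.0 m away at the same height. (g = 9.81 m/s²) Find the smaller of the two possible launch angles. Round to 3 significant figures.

Level-ground range: R = v₀² sin(2θ)/g ⇒ sin 2θ = R g / v₀² = 57.0×9.81/33.3² = 0.5043.
2θ = arcsin(0.5043) = 30.28° or 180° − 30.28° = 149.72°.
So θ = 15.1° or θ = 74.9°.

15.1°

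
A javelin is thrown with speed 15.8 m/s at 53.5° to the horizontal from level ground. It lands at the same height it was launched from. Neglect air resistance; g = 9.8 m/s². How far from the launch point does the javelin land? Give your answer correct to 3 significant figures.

24.4 m

Components: v_x = 15.8 cos 53.5° = 9.398 m/s, v_y = 15.8 sin 53.5° = 12.70 m/s.
Time of flight (same landing height): t = 2 v_y / g = 2 × 12.70 / 9.8 = 2.592 s.
Range: R = v_x · t = 9.398 × 2.592 = 24.4 m.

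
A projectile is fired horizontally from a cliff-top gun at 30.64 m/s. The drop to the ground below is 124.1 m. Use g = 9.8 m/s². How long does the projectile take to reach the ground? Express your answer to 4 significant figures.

The horizontal speed doesn't affect the fall. With v_y0 = 0, h = ½ g t².
t = √(2 × 124.1 / 9.8) = √25.327 = 5.033 s.

5.033 s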